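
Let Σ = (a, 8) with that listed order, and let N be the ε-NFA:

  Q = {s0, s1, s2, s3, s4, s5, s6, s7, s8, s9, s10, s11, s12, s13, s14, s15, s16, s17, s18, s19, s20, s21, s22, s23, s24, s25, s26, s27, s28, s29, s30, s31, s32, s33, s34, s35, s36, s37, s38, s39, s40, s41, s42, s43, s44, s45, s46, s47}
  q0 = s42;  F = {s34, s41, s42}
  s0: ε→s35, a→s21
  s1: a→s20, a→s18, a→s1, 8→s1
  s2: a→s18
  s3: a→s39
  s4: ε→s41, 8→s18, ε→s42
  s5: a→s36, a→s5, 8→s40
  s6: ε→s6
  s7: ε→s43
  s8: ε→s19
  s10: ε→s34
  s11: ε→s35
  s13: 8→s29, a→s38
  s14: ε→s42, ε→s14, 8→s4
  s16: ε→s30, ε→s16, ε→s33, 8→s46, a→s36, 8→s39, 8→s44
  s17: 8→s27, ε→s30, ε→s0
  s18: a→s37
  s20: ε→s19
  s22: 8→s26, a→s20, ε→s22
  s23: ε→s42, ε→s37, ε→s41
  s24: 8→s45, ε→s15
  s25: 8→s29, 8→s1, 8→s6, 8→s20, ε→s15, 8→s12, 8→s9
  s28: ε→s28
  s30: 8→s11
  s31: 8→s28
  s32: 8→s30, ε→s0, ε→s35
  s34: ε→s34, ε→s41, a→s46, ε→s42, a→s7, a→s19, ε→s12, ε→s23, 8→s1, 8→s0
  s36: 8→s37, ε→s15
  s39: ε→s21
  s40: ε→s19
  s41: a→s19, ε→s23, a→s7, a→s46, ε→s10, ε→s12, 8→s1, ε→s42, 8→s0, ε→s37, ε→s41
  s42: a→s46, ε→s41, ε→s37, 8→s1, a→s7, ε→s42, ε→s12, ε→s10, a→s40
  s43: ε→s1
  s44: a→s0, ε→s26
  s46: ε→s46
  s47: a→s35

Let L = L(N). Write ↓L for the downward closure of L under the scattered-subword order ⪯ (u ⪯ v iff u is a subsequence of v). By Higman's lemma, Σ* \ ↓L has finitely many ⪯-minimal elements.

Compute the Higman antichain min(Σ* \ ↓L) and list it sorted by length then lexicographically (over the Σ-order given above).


|Q|=48, |F|=3, |δ|=96 (47 ε).
min D↑ (2 st, q0=0, F={1}): 0:a→1,8→1 1:a→1,8→1.
'a': N↓-sim [18, 10] end={s1,s18,s19,s20,s21,s37,s40,s43,s46,s7} ∉↓L; 1/1 single-dels accept.
'8': |S_i|=[18, 8] end={s0,s1,s18,s19,s20,s21,s35,s37} ∉↓L; 1/1 deletions ∈↓L.
2 words, ⪯-incomp.

A = [a, 8].


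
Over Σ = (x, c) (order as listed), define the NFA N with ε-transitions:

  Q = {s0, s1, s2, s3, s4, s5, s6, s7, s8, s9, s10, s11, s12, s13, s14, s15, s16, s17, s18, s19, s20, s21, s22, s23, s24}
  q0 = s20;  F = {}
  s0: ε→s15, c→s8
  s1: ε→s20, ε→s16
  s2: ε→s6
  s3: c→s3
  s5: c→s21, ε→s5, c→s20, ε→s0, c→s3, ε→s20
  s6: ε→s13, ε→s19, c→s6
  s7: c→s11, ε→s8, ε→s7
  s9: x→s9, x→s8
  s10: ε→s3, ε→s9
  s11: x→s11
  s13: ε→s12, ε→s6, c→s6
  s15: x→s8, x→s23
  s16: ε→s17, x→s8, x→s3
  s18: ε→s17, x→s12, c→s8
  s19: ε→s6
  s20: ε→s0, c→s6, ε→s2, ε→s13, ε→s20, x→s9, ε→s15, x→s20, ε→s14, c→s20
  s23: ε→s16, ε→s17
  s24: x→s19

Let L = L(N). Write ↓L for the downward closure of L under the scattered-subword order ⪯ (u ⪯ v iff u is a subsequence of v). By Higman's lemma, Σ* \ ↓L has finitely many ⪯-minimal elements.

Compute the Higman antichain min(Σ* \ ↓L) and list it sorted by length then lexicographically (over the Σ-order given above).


min(Σ*\↓L) = [ε].

|Q|=25, |F|=0, |δ|=48 (26 ε).
min D↑ (1 st, q0=0, F={0}): 0:x→0,c→0 (ε-aug+det+¬).
ε ∈ L(D↑) ⇒ ↓L = ∅.


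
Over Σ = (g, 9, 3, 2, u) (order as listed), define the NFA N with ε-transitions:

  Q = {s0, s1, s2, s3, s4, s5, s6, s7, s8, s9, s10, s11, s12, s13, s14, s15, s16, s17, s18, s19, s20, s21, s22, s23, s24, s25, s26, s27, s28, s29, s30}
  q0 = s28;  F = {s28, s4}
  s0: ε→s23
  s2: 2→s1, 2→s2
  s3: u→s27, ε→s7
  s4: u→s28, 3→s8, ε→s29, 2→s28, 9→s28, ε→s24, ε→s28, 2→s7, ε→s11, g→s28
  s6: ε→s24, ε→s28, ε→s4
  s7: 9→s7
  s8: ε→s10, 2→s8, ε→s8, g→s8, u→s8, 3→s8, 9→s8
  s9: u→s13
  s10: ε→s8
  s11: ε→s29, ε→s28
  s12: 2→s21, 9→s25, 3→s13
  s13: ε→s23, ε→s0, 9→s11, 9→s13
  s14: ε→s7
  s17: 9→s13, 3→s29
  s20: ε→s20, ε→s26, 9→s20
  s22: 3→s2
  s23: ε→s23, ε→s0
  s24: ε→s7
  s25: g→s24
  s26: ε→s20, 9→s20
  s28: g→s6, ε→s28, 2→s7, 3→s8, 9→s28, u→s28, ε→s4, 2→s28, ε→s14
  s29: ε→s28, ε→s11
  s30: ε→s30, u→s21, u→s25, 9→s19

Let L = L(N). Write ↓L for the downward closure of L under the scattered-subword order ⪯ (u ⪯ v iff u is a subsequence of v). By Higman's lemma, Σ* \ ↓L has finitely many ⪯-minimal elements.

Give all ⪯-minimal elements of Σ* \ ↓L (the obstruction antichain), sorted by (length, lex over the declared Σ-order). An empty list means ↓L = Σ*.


|Q|=31, |F|=2, |δ|=65 (29 ε).
min D↑ (2 st, q0=0, F={1}): 0:g→0,9→0,3→1,2→0,u→0 1:g→1,9→1,3→1,2→1,u→1.
'3': N↓-sim [10, 2] end={s10,s8} ∉↓L; 1/1 deletions ∈↓L.
1 obstructions.

min(Σ*\↓L) = [3].


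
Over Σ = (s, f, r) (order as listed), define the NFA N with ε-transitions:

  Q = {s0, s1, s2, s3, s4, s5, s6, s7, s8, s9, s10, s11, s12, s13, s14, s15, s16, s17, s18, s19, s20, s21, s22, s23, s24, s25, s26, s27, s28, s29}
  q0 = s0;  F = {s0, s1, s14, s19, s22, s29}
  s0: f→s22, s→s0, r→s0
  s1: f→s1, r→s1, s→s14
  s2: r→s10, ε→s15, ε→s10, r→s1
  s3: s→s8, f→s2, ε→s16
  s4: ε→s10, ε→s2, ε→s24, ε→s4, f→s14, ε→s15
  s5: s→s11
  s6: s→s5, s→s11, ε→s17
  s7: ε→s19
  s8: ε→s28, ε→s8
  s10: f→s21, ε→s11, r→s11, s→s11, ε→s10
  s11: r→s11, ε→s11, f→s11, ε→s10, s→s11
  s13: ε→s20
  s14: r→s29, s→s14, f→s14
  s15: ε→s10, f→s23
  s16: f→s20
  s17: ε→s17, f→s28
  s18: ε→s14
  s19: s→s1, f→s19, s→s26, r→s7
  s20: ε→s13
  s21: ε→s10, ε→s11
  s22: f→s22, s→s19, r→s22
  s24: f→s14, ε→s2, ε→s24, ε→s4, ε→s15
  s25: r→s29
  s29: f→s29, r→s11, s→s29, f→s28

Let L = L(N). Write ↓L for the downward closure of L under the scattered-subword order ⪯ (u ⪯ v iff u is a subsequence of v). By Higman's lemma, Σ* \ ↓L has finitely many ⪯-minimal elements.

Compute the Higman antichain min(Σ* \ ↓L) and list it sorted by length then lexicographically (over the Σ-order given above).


Antichain: [fsssrr].

|Q|=30, |F|=6, |δ|=66 (27 ε).
min D↑ (7 st, q0=0, F={6}): 0:s→0,f→1,r→0 1:s→2,f→1,r→1 2:s→3,f→2,r→2 3:s→4,f→3,r→3 4:s→4,f→4,r→5 5:s→5,f→5,r→6 6:s→6,f→6,r→6 (ε-aug+det+¬).
'fsssrr': run [12, 11, 10, 8, 6, 5, 3] end={s10,s11,s21} ∉↓L; 6/6 single-dels accept.
1 minimals (antichain).


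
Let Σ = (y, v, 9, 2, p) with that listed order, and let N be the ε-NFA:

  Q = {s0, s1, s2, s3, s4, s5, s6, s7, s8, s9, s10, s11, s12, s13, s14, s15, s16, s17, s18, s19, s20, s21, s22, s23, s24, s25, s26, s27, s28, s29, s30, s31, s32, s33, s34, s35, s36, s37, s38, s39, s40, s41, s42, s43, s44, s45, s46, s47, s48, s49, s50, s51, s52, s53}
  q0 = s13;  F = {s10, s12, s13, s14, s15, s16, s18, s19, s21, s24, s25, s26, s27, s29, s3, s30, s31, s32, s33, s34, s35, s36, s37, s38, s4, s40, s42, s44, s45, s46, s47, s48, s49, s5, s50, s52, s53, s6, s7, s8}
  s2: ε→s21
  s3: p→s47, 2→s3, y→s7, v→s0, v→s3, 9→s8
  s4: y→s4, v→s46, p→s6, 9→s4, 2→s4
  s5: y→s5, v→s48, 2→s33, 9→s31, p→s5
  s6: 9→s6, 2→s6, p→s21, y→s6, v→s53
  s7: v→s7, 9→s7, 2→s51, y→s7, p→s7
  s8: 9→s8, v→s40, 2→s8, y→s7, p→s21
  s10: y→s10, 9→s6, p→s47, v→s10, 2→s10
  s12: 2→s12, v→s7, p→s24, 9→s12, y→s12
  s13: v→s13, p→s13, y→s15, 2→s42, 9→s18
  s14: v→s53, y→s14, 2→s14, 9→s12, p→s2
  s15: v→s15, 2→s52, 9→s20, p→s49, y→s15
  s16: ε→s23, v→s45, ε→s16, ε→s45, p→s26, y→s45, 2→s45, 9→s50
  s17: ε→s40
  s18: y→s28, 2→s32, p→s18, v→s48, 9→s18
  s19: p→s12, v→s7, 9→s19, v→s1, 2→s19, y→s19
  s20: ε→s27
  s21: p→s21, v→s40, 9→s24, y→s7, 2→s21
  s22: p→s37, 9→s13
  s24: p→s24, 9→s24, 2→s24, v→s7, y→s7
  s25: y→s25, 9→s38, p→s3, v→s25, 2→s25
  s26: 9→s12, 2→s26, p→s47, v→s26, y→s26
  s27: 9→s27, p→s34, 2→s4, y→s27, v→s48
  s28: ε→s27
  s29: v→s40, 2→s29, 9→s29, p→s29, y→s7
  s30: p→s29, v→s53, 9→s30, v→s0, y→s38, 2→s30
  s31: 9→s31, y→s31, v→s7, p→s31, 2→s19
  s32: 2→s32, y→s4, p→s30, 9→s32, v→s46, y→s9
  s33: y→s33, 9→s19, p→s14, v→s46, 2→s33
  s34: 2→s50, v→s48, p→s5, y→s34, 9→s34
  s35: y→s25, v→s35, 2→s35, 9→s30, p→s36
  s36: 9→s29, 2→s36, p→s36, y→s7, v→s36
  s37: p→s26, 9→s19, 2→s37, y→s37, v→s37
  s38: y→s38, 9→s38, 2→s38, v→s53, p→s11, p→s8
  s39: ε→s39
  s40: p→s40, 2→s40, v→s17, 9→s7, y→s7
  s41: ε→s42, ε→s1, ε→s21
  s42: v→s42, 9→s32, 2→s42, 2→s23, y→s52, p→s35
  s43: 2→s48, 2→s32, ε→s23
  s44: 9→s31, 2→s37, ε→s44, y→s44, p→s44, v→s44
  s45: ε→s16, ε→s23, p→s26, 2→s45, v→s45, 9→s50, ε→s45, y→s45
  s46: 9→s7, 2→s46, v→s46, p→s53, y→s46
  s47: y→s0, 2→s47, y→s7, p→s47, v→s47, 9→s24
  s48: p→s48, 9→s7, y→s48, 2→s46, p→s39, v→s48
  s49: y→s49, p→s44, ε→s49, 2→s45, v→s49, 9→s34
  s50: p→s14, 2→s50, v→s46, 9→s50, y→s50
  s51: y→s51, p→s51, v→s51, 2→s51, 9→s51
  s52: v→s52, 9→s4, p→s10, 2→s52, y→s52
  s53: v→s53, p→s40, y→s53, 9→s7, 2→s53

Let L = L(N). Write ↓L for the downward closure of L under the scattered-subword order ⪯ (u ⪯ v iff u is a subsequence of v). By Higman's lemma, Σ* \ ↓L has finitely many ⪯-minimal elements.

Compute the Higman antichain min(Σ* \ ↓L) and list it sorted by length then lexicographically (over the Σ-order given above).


|Q|=54, |F|=40, |δ|=234 (17 ε).
min D↑ (40 st, q0=0, F={27}): 0:y→1,v→0,9→2,2→3,p→0 1:y→1,v→1,9→4,2→5,p→6 2:y→4,v→7,9→2,2→8,p→2 3:y→5,v→3,9→8,2→3,p→9 4:y→4,v→7,9→4,2→10,p→11 5:y→5,v→5,9→10,2→5,p→12 6:y→6,v→6,9→11,2→13,p→14 7:y→7,v→7,9→15,2→16,p→7 8:y→10,v→16,9→8,2→8,p→17 9:y→18,v→9,9→17,2→9,p→19 10:y→10,v→16,9→10,2→10,p→20 11:y→11,v→7,9→11,2→21,p→22 12:y→12,v→12,9→20,2→12,p→23 13:y→13,v→13,9→21,2→13,p→24 14:y→14,v→14,9→25,2→26,p→14 15:y→15,v→15,9→15,2→27,p→15 16:y→16,v→16,9→15,2→16,p→28 17:y→29,v→28,9→17,2→17,p→30 18:y→18,v→18,9→29,2→18,p→31 19:y→15,v→19,9→30,2→19,p→19 20:y→20,v→28,9→20,2→20,p→32 21:y→21,v→16,9→21,2→21,p→33 22:y→22,v→7,9→25,2→34,p→22 23:y→15,v→23,9→35,2→23,p→23 24:y→24,v→24,9→36,2→24,p→23 25:y→25,v→15,9→25,2→37,p→25 26:y→26,v→26,9→37,2→26,p→24 27:y→27,v→27,9→27,2→27,p→27 28:y→28,v→28,9→15,2→28,p→38 29:y→29,v→28,9→29,2→29,p→39 30:y→15,v→38,9→30,2→30,p→30 31:y→15,v→31,9→39,2→31,p→23 32:y→15,v→38,9→35,2→32,p→32 33:y→33,v→28,9→36,2→33,p→32 34:y→34,v→16,9→37,2→34,p→33 35:y→15,v→15,9→35,2→35,p→35 36:y→36,v→15,9→36,2→36,p→35 37:y→37,v→15,9→37,2→37,p→36 38:y→15,v→38,9→15,2→38,p→38 39:y→15,v→38,9→39,2→39,p→32 [Hopcroft].
'9v92': |S_i|=[51, 34, 10, 2, 1] end={s51} — reject; 4/4 deletions ∈↓L.
'2ppy2': N↓-sim [51, 38, 24, 14, 3, 1] end={s51} — reject; 5/5 del acc.
'ypp9v2': run [51, 43, 34, 23, 7, 3, 1] end={s51} — reject; 6/6 del acc.
3 minimals (antichain).

A = [9v92, 2ppy2, ypp9v2].


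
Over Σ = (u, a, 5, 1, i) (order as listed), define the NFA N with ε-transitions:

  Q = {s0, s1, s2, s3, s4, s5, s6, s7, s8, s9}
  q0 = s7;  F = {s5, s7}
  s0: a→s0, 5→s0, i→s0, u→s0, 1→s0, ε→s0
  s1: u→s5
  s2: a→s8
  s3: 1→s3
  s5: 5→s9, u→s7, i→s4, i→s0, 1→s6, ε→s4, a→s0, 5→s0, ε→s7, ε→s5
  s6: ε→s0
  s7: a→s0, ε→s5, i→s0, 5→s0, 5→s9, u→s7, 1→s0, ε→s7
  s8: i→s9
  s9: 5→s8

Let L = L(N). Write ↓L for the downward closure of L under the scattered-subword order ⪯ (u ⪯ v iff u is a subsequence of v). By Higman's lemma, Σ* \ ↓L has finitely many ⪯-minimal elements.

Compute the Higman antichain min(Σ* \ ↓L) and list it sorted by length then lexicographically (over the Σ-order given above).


A = [a, 5, 1, i].

|Q|=10, |F|=2, |δ|=30 (7 ε).
min D↑ (2 st, q0=0, F={1}): 0:u→0,a→1,5→1,1→1,i→1 1:u→1,a→1,5→1,1→1,i→1 (ε-aug+det+¬).
'a': run [7, 1] end={s0} ∉↓L; 1/1 single-dels accept.
'5': run [7, 3] end={s0,s8,s9} ∉↓L; 1/1 del acc.
'1': run [7, 2] end={s0,s6} — reject; 1/1 del acc.
'i': N↓-sim [7, 4] end={s0,s4,s8,s9} — reject; 1/1 del acc.
4 obstructions.


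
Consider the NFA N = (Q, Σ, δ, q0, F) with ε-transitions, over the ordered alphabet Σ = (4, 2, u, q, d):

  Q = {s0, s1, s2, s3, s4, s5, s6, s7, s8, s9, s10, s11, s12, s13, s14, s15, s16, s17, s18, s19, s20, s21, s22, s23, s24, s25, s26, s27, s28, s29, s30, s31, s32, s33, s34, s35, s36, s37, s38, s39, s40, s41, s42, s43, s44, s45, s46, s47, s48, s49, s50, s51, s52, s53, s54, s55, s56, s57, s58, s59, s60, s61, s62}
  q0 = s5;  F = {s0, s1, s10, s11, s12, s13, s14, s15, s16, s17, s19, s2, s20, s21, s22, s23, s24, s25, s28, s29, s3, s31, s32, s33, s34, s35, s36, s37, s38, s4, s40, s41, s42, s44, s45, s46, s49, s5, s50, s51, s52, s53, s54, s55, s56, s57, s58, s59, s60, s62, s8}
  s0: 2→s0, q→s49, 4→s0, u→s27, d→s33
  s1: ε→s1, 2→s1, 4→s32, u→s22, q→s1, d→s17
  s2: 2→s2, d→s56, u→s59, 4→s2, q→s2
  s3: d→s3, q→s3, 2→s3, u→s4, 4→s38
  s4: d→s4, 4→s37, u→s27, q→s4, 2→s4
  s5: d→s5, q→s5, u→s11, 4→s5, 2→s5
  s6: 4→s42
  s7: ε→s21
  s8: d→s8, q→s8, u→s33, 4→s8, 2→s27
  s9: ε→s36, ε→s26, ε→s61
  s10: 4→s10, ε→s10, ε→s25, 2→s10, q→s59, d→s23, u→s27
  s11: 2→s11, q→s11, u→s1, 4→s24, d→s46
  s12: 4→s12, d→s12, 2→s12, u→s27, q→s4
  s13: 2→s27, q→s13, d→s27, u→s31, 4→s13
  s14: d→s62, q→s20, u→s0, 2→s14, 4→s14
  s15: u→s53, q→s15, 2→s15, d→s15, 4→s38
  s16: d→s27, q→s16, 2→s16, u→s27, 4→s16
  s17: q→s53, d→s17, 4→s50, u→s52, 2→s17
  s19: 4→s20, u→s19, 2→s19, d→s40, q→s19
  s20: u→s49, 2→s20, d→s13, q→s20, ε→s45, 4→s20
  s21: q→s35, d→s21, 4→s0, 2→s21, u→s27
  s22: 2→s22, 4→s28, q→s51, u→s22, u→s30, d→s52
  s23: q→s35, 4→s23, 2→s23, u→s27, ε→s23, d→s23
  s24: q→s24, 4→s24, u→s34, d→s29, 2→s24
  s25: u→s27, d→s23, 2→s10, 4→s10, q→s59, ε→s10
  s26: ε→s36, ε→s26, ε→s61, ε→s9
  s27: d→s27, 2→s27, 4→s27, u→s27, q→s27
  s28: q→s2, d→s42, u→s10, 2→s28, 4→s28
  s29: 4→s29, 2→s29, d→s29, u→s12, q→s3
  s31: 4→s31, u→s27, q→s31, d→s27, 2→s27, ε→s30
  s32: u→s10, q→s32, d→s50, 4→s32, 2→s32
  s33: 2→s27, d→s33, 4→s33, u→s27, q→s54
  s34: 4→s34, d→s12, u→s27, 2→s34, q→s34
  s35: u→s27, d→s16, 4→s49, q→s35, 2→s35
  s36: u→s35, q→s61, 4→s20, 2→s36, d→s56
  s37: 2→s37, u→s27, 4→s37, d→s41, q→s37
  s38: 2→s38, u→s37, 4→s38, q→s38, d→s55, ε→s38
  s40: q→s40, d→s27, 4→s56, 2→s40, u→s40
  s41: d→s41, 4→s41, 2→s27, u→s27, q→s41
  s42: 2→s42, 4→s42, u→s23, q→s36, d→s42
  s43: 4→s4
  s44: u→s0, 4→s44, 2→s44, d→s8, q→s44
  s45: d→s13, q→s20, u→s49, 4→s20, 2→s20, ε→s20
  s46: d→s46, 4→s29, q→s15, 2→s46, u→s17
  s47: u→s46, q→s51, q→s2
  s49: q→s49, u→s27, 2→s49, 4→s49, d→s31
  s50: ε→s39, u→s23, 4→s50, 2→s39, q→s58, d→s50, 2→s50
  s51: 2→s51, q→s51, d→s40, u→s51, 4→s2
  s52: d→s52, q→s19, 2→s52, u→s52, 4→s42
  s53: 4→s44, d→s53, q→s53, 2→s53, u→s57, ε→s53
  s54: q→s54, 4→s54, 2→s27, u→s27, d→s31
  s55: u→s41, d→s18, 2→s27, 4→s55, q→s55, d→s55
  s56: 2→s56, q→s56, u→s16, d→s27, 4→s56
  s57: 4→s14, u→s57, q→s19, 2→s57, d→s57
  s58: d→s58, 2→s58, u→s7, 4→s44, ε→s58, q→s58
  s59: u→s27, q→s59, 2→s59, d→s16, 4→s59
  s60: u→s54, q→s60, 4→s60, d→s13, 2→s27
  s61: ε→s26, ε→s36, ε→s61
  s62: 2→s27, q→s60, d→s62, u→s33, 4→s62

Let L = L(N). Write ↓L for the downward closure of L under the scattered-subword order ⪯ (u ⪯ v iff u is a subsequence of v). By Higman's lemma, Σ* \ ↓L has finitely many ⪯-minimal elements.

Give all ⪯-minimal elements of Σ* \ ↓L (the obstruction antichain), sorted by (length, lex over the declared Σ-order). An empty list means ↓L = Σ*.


|Q|=63, |F|=51, |δ|=291 (23 ε).
min D↑ (50 st, q0=0, F={11}): 0:4→0,2→0,u→1,q→0,d→0 1:4→2,2→1,u→3,q→1,d→4 2:4→2,2→2,u→5,q→2,d→6 3:4→7,2→3,u→8,q→3,d→9 4:4→6,2→4,u→9,q→10,d→4 5:4→5,2→5,u→11,q→5,d→12 6:4→6,2→6,u→12,q→13,d→6 7:4→7,2→7,u→14,q→7,d→15 8:4→16,2→8,u→8,q→17,d→18 9:4→15,2→9,u→18,q→19,d→9 10:4→20,2→10,u→19,q→10,d→10 11:4→11,2→11,u→11,q→11,d→11 12:4→12,2→12,u→11,q→21,d→12 13:4→20,2→13,u→21,q→13,d→13 14:4→14,2→14,u→11,q→22,d→23 15:4→15,2→15,u→23,q→24,d→15 16:4→16,2→16,u→14,q→25,d→26 17:4→25,2→17,u→17,q→17,d→27 18:4→26,2→18,u→18,q→28,d→18 19:4→29,2→19,u→30,q→19,d→19 20:4→20,2→20,u→31,q→20,d→32 21:4→31,2→21,u→11,q→21,d→21 22:4→22,2→22,u→11,q→22,d→33 23:4→23,2→23,u→11,q→34,d→23 24:4→29,2→24,u→35,q→24,d→24 25:4→25,2→25,u→22,q→25,d→36 26:4→26,2→26,u→23,q→37,d→26 27:4→36,2→27,u→27,q→27,d→11 28:4→38,2→28,u→28,q→28,d→27 29:4→29,2→29,u→39,q→29,d→40 30:4→41,2→30,u→30,q→28,d→30 31:4→31,2→31,u→11,q→31,d→42 32:4→32,2→11,u→42,q→32,d→32 33:4→33,2→33,u→11,q→33,d→11 34:4→43,2→34,u→11,q→34,d→33 35:4→39,2→35,u→11,q→34,d→35 36:4→36,2→36,u→33,q→36,d→11 37:4→38,2→37,u→34,q→37,d→36 38:4→38,2→38,u→43,q→38,d→44 39:4→39,2→39,u→11,q→43,d→45 40:4→40,2→11,u→45,q→40,d→40 41:4→41,2→41,u→39,q→38,d→46 42:4→42,2→11,u→11,q→42,d→42 43:4→43,2→43,u→11,q→43,d→47 44:4→44,2→11,u→47,q→44,d→11 45:4→45,2→11,u→11,q→48,d→45 46:4→46,2→11,u→45,q→49,d→46 47:4→47,2→11,u→11,q→47,d→11 48:4→48,2→11,u→11,q→48,d→47 49:4→49,2→11,u→48,q→49,d→44 [Hopcroft].
'u4uu': |S_i|=[59, 58, 46, 20, 1] end={s27} rej; 4/4 deletions ∈↓L.
'uuuqdd': |S_i|=[59, 58, 49, 35, 21, 7, 1] end={s27} rej; 6/6 deletions ∈↓L.
'udq4d2': run [59, 58, 46, 37, 22, 12, 1] end={s27} — reject; 6/6 del acc.
3 minimals (antichain).

Antichain: [u4uu, uuuqdd, udq4d2].


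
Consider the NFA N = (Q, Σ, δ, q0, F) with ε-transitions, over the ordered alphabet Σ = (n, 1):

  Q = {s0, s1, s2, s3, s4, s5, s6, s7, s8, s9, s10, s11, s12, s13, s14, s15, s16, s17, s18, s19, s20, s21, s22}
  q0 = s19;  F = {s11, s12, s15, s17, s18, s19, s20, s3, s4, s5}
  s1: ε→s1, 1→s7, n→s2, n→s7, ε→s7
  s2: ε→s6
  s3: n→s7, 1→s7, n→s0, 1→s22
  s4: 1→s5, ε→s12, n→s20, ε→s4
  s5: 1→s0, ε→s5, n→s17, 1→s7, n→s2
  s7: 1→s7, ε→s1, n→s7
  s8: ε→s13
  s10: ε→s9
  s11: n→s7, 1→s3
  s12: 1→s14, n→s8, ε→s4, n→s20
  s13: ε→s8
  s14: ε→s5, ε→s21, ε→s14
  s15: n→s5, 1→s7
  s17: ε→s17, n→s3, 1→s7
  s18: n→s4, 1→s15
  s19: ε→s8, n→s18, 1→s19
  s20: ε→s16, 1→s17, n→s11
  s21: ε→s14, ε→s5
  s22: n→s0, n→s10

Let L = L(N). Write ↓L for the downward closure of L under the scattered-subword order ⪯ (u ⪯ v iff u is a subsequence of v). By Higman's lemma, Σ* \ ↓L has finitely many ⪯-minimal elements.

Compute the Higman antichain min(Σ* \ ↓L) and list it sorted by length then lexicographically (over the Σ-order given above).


Antichain: [n11, nnnnn].

|Q|=23, |F|=10, |δ|=51 (19 ε).
min D↑ (10 st, q0=0, F={6}): 0:n→1,1→0 1:n→2,1→3 2:n→4,1→5 3:n→5,1→6 4:n→7,1→8 5:n→8,1→6 6:n→6,1→6 7:n→6,1→9 8:n→9,1→6 9:n→6,1→6 (ε-aug+det+¬).
'n11': |S_i|=[23, 22, 14, 8] end={s0,s1,s10,s2,s22,s6,s7,s9} rej; 3/3 single-dels accept.
'nnnnn': |S_i|=[23, 22, 20, 15, 10, 7] end={s0,s1,s10,s2,s6,s7,s9} rej; 5/5 deletions ∈↓L.
2 obstructions.


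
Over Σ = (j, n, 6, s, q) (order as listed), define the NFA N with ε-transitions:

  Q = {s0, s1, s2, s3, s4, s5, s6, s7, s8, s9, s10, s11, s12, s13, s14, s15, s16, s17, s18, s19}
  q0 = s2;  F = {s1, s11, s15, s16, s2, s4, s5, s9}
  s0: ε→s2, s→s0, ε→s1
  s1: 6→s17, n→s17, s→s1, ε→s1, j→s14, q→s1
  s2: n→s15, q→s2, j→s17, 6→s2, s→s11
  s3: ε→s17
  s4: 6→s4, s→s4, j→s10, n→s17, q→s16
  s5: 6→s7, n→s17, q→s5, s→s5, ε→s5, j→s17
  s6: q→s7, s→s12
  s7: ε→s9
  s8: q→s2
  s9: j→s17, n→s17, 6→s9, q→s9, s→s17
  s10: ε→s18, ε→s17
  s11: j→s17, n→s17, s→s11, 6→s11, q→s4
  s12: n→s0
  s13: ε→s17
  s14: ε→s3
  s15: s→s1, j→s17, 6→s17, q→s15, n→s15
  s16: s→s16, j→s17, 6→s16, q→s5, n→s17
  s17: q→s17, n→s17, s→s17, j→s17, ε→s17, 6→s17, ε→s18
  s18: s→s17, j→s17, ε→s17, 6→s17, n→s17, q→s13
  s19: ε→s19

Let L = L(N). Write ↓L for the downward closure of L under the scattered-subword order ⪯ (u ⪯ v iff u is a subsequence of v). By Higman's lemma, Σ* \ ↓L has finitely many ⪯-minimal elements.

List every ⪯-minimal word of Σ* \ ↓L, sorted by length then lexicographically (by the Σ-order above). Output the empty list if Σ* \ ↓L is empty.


min(Σ*\↓L) = [j, n6, sn, sqqq6s].

|Q|=20, |F|=8, |δ|=69 (14 ε).
min D↑ (9 st, q0=0, F={1}): 0:j→1,n→2,6→0,s→3,q→0 1:j→1,n→1,6→1,s→1,q→1 2:j→1,n→2,6→1,s→4,q→2 3:j→1,n→1,6→3,s→3,q→5 4:j→1,n→1,6→1,s→4,q→4 5:j→1,n→1,6→5,s→5,q→6 6:j→1,n→1,6→6,s→6,q→7 7:j→1,n→1,6→8,s→7,q→7 8:j→1,n→1,6→8,s→1,q→8 [Hopcroft].
'j': |S_i|=[15, 6] end={s10,s13,s14,s17,s18,s3} ∉↓L; 1/1 deletions ∈↓L.
'n6': run [15, 7, 3] end={s13,s17,s18} — reject; 2/2 del acc.
'sn': N↓-sim [15, 13, 3] end={s13,s17,s18} ∉↓L; 2/2 deletions ∈↓L.
'sqqq6s': |S_i|=[15, 13, 12, 10, 9, 5, 3] end={s13,s17,s18} rej; 6/6 deletions ∈↓L.
4 obstructions.


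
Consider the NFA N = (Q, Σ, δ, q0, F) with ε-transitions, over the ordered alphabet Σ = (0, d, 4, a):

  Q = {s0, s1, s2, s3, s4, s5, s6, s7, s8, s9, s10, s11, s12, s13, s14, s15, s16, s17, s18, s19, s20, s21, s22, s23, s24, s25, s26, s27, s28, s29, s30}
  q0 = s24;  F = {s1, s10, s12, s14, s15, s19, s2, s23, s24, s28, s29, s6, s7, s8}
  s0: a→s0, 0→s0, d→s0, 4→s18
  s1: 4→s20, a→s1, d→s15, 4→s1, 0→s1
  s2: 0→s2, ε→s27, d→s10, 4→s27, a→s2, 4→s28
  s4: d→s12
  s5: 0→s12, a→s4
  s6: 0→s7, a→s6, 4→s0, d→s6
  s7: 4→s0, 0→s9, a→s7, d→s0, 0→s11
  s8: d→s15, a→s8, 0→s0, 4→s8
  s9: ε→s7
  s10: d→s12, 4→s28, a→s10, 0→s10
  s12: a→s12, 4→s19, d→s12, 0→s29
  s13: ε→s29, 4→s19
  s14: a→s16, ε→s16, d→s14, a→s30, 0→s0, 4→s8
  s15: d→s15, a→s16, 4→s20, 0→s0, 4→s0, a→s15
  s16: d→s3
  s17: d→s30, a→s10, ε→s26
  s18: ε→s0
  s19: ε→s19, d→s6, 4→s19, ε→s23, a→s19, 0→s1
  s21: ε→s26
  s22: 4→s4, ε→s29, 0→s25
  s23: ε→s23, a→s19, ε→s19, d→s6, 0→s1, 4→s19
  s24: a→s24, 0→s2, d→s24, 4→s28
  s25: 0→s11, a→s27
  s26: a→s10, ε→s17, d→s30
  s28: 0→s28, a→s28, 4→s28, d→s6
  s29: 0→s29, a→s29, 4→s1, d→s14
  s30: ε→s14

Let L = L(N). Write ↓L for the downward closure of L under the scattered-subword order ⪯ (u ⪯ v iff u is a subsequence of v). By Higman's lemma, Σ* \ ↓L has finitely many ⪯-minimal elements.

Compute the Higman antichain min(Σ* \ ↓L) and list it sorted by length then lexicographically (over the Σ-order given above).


|Q|=31, |F|=14, |δ|=93 (14 ε).
min D↑ (14 st, q0=0, F={7}): 0:0→1,d→0,4→2,a→0 1:0→1,d→3,4→2,a→1 2:0→2,d→4,4→2,a→2 3:0→3,d→5,4→2,a→3 4:0→6,d→4,4→7,a→4 5:0→8,d→5,4→9,a→5 6:0→6,d→7,4→7,a→6 7:0→7,d→7,4→7,a→7 8:0→8,d→10,4→11,a→8 9:0→11,d→4,4→9,a→9 10:0→7,d→10,4→12,a→10 11:0→11,d→13,4→11,a→11 12:0→7,d→13,4→12,a→12 13:0→7,d→13,4→7,a→13.
'4d4': run [23, 16, 10, 3] end={s0,s18,s20} ∉↓L; 3/3 deletions ∈↓L.
'4d0d': N↓-sim [23, 16, 10, 5, 2] end={s0,s18} rej; 4/4 single-dels accept.
'0dd0d0': |S_i|=[23, 22, 20, 18, 14, 9, 2] end={s0,s18} rej; 6/6 del acc.
3 words, ⪯-incomp.

A = [4d4, 4d0d, 0dd0d0].


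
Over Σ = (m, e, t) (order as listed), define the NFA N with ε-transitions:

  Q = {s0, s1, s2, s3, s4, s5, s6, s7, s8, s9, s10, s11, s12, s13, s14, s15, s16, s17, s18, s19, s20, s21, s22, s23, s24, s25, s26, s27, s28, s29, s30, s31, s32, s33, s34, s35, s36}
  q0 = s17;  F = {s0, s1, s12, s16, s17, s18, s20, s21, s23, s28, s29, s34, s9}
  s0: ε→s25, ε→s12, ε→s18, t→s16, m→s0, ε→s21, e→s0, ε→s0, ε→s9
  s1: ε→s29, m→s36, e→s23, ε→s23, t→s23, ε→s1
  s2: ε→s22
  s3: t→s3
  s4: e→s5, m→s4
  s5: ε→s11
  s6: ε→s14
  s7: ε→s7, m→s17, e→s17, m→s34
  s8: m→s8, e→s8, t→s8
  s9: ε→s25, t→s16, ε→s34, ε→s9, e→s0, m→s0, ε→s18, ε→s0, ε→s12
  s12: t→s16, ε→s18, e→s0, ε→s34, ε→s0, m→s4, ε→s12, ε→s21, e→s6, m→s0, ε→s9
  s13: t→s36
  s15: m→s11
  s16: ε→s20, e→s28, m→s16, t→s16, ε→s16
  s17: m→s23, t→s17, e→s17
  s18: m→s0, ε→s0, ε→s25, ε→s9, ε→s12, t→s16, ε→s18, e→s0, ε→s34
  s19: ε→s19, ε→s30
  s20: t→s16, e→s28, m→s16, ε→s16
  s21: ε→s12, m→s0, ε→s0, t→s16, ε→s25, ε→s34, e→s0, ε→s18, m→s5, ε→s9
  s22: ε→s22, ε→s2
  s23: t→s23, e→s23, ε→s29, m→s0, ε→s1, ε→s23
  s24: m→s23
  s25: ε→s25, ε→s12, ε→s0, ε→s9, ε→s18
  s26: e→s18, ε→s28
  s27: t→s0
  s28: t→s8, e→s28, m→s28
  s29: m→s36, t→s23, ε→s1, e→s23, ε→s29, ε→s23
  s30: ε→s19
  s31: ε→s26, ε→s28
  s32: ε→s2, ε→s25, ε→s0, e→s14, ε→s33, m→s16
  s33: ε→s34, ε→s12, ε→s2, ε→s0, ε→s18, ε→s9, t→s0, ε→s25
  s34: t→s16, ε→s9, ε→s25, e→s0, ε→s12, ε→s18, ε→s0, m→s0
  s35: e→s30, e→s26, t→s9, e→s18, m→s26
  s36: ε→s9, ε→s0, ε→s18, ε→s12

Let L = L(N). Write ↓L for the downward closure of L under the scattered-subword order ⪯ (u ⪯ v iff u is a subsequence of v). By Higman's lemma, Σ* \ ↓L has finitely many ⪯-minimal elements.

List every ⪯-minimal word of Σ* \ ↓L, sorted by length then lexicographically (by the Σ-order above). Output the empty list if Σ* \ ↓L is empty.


min(Σ*\↓L) = [mmtet].

|Q|=37, |F|=13, |δ|=143 (79 ε).
min D↑ (6 st, q0=0, F={5}): 0:m→1,e→0,t→0 1:m→2,e→1,t→1 2:m→2,e→2,t→3 3:m→3,e→4,t→3 4:m→4,e→4,t→5 5:m→5,e→5,t→5 [Hopcroft].
'mmtet': N↓-sim [21, 20, 17, 4, 2, 1] end={s8} — reject; 5/5 deletions ∈↓L.
1 minimals (antichain).


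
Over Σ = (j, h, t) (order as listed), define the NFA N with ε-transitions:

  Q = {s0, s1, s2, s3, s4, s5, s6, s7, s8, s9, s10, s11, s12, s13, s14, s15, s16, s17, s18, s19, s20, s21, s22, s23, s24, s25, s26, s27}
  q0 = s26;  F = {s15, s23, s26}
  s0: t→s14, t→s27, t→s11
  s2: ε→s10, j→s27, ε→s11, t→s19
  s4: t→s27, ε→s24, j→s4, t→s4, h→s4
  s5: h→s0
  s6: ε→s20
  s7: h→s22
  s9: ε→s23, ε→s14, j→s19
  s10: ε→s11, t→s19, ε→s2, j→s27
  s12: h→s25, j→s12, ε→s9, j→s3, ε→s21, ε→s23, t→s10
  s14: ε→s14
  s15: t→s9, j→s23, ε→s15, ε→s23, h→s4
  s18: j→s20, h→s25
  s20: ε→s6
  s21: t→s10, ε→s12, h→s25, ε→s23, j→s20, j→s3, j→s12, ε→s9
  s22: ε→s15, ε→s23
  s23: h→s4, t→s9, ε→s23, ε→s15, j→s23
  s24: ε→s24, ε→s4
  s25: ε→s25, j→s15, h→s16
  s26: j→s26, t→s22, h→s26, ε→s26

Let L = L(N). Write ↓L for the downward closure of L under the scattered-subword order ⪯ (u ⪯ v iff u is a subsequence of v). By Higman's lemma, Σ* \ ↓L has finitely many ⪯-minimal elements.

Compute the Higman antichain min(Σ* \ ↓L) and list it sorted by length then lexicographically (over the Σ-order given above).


Antichain: [th].

|Q|=28, |F|=3, |δ|=62 (26 ε).
min D↑ (3 st, q0=0, F={2}): 0:j→0,h→0,t→1 1:j→1,h→2,t→1 2:j→2,h→2,t→2 [Hopcroft].
'th': N↓-sim [10, 9, 3] end={s24,s27,s4} — reject; 2/2 deletions ∈↓L.
1 minimals (antichain).


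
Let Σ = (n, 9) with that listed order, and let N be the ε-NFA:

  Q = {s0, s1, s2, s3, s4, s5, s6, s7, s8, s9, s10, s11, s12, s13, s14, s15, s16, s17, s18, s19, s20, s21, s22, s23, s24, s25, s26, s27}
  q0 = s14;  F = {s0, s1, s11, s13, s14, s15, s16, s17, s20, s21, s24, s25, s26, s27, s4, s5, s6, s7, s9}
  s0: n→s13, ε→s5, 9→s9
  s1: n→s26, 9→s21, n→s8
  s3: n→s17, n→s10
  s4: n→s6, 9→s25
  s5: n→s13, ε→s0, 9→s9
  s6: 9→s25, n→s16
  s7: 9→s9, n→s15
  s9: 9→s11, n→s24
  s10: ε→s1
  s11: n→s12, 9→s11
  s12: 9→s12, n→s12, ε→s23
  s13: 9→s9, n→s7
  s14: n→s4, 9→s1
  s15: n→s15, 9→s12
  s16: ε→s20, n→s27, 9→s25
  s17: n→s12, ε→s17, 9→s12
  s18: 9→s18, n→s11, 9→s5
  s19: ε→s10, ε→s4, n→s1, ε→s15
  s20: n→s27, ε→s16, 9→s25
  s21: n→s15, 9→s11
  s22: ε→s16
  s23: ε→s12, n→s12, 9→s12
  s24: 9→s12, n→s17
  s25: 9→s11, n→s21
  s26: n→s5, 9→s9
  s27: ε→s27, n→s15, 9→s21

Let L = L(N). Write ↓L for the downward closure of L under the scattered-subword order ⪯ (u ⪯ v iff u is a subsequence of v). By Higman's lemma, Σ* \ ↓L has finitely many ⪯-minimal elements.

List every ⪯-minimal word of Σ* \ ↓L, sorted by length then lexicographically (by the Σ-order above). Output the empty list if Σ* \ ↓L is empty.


min(Σ*\↓L) = [n99n, 99n9, 999n, n9nn9, nnnnn9, 9n9nnn].

|Q|=28, |F|=19, |δ|=62 (13 ε).
min D↑ (18 st, q0=0, F={13}): 0:n→1,9→2 1:n→3,9→4 2:n→5,9→6 3:n→7,9→4 4:n→6,9→8 5:n→9,9→10 6:n→11,9→8 7:n→12,9→4 8:n→13,9→8 9:n→14,9→10 10:n→15,9→8 11:n→11,9→13 12:n→11,9→6 13:n→13,9→13 14:n→16,9→10 15:n→17,9→13 16:n→11,9→10 17:n→13,9→13.
'n99n': N↓-sim [22, 20, 9, 3, 2] end={s12,s23} ∉↓L; 4/4 del acc.
'99n9': |S_i|=[22, 16, 8, 5, 2] end={s12,s23} ∉↓L; 4/4 single-dels accept.
'999n': run [22, 16, 8, 3, 2] end={s12,s23} rej; 4/4 del acc.
'n9nn9': run [22, 20, 9, 7, 4, 2] end={s12,s23} rej; 5/5 single-dels accept.
'nnnnn9': N↓-sim [22, 20, 17, 14, 10, 5, 2] end={s12,s23} rej; 6/6 single-dels accept.
'9n9nnn': run [22, 16, 14, 6, 4, 3, 2] end={s12,s23} — reject; 6/6 deletions ∈↓L.
6 obstructions.


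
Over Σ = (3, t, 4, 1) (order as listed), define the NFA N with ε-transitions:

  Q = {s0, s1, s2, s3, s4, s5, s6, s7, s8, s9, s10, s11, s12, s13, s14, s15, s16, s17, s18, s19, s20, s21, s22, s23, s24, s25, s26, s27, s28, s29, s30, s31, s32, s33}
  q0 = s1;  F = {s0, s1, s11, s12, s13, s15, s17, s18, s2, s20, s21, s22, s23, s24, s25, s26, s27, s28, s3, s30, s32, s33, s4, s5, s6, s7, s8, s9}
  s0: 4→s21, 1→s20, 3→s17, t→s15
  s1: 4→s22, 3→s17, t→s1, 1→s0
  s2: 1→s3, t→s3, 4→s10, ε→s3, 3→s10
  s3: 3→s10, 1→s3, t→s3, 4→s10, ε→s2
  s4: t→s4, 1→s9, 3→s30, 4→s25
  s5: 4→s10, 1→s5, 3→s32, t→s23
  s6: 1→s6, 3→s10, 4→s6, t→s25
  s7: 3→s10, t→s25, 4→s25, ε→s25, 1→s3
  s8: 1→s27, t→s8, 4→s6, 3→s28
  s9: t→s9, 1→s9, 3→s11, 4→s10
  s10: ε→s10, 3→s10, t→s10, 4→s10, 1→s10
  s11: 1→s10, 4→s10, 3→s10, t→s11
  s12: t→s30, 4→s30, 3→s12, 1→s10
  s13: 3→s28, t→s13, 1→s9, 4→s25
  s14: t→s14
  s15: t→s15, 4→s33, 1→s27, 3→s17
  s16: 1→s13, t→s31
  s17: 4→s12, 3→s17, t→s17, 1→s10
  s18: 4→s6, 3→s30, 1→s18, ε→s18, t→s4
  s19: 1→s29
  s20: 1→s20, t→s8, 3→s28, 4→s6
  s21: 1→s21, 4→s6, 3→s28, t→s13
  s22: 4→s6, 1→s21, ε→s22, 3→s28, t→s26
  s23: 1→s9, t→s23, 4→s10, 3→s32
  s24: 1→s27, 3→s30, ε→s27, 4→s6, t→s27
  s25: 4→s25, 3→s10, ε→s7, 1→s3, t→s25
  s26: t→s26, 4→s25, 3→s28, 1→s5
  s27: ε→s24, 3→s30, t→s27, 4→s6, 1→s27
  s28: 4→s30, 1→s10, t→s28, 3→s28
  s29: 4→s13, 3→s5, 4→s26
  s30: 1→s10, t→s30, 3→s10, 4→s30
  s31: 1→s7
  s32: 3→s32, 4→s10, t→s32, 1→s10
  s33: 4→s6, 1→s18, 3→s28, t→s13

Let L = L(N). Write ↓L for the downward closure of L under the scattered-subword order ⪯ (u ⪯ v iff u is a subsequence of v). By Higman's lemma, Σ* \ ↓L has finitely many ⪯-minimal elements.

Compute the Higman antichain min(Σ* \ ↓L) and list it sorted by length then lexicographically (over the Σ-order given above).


|Q|=34, |F|=28, |δ|=133 (9 ε).
min D↑ (26 st, q0=0, F={5}): 0:3→1,t→0,4→2,1→3 1:3→1,t→1,4→4,1→5 2:3→6,t→7,4→8,1→9 3:3→1,t→10,4→9,1→11 4:3→4,t→12,4→12,1→5 5:3→5,t→5,4→5,1→5 6:3→6,t→6,4→12,1→5 7:3→6,t→7,4→13,1→14 8:3→5,t→13,4→8,1→8 9:3→6,t→15,4→8,1→9 10:3→1,t→10,4→16,1→17 11:3→6,t→18,4→8,1→11 12:3→5,t→12,4→12,1→5 13:3→5,t→13,4→13,1→19 14:3→20,t→21,4→5,1→14 15:3→6,t→15,4→13,1→22 16:3→6,t→15,4→8,1→23 17:3→12,t→17,4→8,1→17 18:3→6,t→18,4→8,1→17 19:3→5,t→19,4→5,1→19 20:3→20,t→20,4→5,1→5 21:3→20,t→21,4→5,1→22 22:3→24,t→22,4→5,1→22 23:3→12,t→25,4→8,1→23 24:3→5,t→24,4→5,1→5 25:3→12,t→25,4→13,1→22 [Hopcroft].
'31': run [29, 7, 1] end={s10} — reject; 2/2 single-dels accept.
'443': N↓-sim [29, 21, 7, 1] end={s10} ∉↓L; 3/3 single-dels accept.
'34t3': N↓-sim [29, 7, 3, 2, 1] end={s10} — reject; 4/4 del acc.
'4t14': N↓-sim [29, 21, 15, 8, 1] end={s10} — reject; 4/4 del acc.
'1143': run [29, 26, 21, 7, 1] end={s10} — reject; 4/4 del acc.
'1t133': |S_i|=[29, 26, 22, 13, 3, 1] end={s10} — reject; 5/5 deletions ∈↓L.
6 minimals (antichain).

min(Σ*\↓L) = [31, 443, 34t3, 4t14, 1143, 1t133].


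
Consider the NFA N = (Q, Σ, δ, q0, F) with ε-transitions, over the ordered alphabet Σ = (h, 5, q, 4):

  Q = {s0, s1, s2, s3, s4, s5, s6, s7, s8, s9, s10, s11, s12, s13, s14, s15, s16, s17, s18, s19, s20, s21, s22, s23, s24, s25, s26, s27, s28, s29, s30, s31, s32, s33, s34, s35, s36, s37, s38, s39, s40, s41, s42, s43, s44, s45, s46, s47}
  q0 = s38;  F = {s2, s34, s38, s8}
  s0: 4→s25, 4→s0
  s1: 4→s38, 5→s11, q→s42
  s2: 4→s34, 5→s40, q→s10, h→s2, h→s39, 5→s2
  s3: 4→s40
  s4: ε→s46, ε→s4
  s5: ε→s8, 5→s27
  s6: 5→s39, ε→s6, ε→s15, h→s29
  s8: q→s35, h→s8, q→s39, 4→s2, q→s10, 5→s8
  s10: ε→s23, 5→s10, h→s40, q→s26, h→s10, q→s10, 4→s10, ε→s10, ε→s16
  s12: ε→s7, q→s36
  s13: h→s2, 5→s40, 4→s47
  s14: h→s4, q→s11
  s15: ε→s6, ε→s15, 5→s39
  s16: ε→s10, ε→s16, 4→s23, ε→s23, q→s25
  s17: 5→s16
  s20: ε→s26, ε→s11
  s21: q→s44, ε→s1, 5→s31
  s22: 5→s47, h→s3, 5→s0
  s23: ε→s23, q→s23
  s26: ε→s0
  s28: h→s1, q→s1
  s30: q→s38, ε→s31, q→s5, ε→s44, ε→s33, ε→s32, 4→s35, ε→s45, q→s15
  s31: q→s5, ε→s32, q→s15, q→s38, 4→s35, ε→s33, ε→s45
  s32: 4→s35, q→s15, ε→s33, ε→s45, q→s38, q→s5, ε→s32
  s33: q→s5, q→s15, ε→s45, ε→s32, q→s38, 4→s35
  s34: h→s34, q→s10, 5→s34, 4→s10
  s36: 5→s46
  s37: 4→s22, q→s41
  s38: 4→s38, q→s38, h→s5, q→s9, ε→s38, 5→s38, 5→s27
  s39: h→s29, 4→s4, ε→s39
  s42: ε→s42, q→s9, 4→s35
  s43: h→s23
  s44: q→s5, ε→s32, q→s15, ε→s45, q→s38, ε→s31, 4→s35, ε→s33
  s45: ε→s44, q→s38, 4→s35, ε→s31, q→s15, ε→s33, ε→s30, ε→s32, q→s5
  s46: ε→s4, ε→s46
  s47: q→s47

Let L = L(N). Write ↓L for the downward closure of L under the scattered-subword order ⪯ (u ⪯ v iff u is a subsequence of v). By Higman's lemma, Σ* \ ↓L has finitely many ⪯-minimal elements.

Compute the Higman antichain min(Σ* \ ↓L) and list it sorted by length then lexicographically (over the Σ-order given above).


|Q|=48, |F|=4, |δ|=134 (46 ε).
min D↑ (5 st, q0=0, F={2}): 0:h→1,5→0,q→0,4→0 1:h→1,5→1,q→2,4→3 2:h→2,5→2,q→2,4→2 3:h→3,5→3,q→2,4→4 4:h→4,5→4,q→2,4→2 [Hopcroft].
'hq': |S_i|=[19, 17, 12] end={s0,s10,s16,s23,s25,s26,s29,s35,s39,s4,s40,s46} ∉↓L; 2/2 del acc.
'h444': |S_i|=[19, 17, 13, 10, 7] end={s0,s10,s16,s23,s25,s26,s40} rej; 4/4 deletions ∈↓L.
2 obstructions.

A = [hq, h444].


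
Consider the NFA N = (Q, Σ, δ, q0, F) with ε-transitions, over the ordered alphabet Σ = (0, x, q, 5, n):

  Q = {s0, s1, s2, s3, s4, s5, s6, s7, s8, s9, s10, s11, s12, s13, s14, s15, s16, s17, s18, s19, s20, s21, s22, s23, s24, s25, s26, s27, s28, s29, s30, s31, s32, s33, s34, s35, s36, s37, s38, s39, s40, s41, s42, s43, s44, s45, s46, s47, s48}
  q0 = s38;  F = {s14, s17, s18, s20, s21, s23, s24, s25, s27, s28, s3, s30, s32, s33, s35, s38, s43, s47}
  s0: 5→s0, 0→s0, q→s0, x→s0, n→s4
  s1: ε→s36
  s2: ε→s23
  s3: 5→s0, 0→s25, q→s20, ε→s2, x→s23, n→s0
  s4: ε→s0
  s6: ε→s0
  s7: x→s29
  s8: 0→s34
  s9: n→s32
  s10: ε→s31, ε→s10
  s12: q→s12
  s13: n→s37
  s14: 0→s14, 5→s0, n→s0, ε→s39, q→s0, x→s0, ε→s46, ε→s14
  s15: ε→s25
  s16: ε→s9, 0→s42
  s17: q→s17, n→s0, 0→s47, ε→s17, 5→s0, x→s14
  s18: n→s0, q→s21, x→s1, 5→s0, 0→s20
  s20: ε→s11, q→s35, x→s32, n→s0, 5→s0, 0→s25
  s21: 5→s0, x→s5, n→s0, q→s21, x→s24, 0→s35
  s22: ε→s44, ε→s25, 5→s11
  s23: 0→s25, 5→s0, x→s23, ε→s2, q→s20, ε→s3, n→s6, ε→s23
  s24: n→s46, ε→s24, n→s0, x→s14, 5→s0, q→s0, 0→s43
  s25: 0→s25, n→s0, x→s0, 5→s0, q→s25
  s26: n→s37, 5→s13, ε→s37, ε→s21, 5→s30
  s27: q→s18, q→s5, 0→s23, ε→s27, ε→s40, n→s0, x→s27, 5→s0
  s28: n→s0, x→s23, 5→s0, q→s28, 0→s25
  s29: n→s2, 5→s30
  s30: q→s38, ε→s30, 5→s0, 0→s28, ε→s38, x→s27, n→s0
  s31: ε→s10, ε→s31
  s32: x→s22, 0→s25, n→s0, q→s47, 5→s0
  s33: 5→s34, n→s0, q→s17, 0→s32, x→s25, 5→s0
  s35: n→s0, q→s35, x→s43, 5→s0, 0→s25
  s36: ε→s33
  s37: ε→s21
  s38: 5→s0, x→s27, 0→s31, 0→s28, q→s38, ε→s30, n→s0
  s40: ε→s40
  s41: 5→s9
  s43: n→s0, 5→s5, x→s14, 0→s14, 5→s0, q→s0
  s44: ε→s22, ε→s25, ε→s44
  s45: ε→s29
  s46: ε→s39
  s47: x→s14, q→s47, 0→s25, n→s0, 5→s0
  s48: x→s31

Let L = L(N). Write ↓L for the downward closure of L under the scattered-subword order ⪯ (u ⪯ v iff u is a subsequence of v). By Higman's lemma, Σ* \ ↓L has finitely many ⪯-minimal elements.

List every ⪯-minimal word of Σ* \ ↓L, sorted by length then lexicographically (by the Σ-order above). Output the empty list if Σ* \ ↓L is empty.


|Q|=49, |F|=18, |δ|=152 (37 ε).
min D↑ (17 st, q0=0, F={3}): 0:0→1,x→2,q→0,5→3,n→3 1:0→4,x→5,q→1,5→3,n→3 2:0→5,x→2,q→6,5→3,n→3 3:0→3,x→3,q→3,5→3,n→3 4:0→4,x→3,q→4,5→3,n→3 5:0→4,x→5,q→7,5→3,n→3 6:0→7,x→8,q→9,5→3,n→3 7:0→4,x→10,q→11,5→3,n→3 8:0→10,x→4,q→12,5→3,n→3 9:0→11,x→13,q→9,5→3,n→3 10:0→4,x→4,q→14,5→3,n→3 11:0→4,x→15,q→11,5→3,n→3 12:0→14,x→16,q→12,5→3,n→3 13:0→15,x→16,q→3,5→3,n→3 14:0→4,x→16,q→14,5→3,n→3 15:0→16,x→16,q→3,5→3,n→3 16:0→16,x→3,q→3,5→3,n→3 (ε-aug+det+¬).
'5': |S_i|=[34, 5] end={s0,s11,s34,s4,s5} rej; 1/1 del acc.
'n': N↓-sim [34, 5] end={s0,s39,s4,s46,s6} rej; 1/1 deletions ∈↓L.
'00x': run [34, 22, 6, 2] end={s0,s4} ∉↓L; 3/3 single-dels accept.
'xqxxx': run [34, 29, 23, 19, 9, 2] end={s0,s4} ∉↓L; 5/5 deletions ∈↓L.
'xqqxq': |S_i|=[34, 29, 23, 13, 8, 2] end={s0,s4} rej; 5/5 deletions ∈↓L.
5 minimals (antichain).

Antichain: [5, n, 00x, xqxxx, xqqxq].
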